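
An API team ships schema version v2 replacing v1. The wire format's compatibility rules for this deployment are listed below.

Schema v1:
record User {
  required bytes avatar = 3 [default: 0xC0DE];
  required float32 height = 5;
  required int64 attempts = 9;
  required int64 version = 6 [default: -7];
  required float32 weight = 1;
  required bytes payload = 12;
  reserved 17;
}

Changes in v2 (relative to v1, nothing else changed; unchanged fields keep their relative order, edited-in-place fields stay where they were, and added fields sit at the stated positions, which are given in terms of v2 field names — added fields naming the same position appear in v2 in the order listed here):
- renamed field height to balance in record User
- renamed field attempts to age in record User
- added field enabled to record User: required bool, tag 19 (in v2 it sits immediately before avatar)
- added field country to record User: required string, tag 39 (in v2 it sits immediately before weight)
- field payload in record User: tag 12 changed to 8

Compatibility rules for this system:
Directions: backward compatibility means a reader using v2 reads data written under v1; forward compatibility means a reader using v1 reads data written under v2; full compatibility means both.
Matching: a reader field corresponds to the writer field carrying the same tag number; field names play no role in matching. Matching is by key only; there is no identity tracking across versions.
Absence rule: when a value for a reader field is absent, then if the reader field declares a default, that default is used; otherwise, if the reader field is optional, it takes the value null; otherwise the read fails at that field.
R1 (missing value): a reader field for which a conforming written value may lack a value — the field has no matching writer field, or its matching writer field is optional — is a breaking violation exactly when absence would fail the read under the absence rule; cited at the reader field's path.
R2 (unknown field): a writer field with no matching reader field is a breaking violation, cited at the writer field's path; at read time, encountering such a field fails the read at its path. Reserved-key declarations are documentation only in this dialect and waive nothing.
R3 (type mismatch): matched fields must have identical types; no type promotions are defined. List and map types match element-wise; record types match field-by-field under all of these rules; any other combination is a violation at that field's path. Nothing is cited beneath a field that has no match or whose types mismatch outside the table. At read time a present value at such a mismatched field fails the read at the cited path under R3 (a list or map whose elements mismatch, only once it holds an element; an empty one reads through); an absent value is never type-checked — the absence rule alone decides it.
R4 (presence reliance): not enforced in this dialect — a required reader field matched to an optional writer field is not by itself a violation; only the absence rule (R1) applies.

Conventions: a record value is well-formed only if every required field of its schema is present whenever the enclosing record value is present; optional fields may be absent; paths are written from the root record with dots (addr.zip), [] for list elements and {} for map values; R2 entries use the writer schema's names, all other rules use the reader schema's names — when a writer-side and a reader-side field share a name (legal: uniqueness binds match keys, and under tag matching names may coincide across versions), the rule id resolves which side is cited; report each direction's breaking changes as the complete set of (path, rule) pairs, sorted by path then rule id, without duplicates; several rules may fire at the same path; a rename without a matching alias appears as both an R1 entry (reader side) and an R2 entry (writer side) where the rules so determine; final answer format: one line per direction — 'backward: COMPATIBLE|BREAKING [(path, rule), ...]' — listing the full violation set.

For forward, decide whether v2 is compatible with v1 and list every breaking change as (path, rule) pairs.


forward: BREAKING [(country, R2), (enabled, R2), (payload, R1), (payload, R2)]

in User below, arrows point writer -> reader
forward for User (reader v1, writer v2):
  bytes -> bytes, writer required: avatar aligns to avatar
  float32 -> float32, writer required: height aligns to balance
  int64 -> int64, writer required: attempts aligns to age
  int64 -> int64, writer required: version aligns to version
  float32 -> float32, writer required: weight aligns to weight
  payload: no writer match
  writer enabled: unknown to reader
  writer country: unknown to reader
  writer payload: unknown to reader
  violation R2 at country
  violation R2 at enabled
  violation R1 at payload
  violation R2 at payload
  => forward: BREAKING (4)
the other User changes do not affect what is asked:
  renamed field height to balance in record User -> no rule fires on it in User's dialect; the asked verdict holds
  renamed field attempts to age in record User -> no rule fires on it in User's dialect; the asked verdict holds


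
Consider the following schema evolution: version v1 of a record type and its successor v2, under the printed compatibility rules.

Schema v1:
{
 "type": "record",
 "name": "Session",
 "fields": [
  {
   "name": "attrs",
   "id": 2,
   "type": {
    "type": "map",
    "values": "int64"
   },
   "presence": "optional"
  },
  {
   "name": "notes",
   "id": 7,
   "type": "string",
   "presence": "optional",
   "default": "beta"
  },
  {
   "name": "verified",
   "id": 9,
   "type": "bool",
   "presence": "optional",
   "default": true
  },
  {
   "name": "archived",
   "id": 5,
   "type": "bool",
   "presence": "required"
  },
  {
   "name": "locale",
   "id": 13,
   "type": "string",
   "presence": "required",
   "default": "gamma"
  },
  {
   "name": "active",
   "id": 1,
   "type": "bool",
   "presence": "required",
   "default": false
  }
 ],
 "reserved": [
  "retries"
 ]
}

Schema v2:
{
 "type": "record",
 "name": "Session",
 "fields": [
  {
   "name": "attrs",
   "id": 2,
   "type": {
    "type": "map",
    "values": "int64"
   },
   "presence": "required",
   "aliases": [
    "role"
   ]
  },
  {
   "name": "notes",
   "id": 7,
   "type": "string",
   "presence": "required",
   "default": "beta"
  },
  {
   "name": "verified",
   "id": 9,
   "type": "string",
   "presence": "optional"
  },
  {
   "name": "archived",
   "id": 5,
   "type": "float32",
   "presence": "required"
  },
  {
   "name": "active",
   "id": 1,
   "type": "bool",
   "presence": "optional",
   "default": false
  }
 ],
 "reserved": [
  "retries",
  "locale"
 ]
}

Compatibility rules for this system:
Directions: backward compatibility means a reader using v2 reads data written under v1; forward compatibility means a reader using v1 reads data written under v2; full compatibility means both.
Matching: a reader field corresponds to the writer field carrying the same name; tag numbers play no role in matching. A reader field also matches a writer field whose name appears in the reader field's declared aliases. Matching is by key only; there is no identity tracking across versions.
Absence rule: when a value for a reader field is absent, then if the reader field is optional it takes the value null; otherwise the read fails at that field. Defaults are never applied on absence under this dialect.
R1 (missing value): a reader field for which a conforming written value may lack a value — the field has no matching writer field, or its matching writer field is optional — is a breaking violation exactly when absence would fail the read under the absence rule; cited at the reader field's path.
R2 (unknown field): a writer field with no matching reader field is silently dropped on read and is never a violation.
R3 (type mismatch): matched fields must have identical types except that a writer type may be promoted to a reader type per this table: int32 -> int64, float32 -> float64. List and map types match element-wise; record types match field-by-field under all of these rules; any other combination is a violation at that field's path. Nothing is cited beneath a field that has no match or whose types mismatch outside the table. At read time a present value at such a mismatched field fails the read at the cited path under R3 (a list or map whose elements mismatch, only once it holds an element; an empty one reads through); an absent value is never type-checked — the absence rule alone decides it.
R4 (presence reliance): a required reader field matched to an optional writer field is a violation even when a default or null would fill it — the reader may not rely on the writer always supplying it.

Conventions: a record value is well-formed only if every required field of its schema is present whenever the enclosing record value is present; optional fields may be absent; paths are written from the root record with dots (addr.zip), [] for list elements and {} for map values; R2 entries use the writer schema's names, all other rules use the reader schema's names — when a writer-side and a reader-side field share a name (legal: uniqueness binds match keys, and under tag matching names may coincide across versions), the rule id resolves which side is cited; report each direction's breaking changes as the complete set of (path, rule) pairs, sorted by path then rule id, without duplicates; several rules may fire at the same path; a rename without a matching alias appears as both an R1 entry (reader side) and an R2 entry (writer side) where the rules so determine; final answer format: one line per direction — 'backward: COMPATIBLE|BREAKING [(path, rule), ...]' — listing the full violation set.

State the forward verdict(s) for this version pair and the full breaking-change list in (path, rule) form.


each type pair in Session: writer, then reader
forward analysis of Session with v1 as reader and v2 as writer:
  attrs <- attrs (map<string, int64> -> map<string, int64>, writer required)
  notes <- notes (string -> string, writer required)
  verified <- verified (string -> bool, writer optional)
  archived <- archived (float32 -> bool, writer required)
  locale has no writer counterpart
  active <- active (bool -> bool, writer optional)
  R1 fires at active
  R4 fires at active
  R3 fires at archived
  R1 fires at locale
  R3 fires at verified
  => 5 violation(s): forward is BREAKING for Session
diffs on Session not affecting the asked answer:
  field attrs in record Session: optional changed to required -> fires only in the backward direction of Session, which is not asked here
  field notes in record Session: optional changed to required -> fires only in the backward direction of Session, which is not asked here

forward: BREAKING [(active, R1), (active, R4), (archived, R3), (locale, R1), (verified, R3)]


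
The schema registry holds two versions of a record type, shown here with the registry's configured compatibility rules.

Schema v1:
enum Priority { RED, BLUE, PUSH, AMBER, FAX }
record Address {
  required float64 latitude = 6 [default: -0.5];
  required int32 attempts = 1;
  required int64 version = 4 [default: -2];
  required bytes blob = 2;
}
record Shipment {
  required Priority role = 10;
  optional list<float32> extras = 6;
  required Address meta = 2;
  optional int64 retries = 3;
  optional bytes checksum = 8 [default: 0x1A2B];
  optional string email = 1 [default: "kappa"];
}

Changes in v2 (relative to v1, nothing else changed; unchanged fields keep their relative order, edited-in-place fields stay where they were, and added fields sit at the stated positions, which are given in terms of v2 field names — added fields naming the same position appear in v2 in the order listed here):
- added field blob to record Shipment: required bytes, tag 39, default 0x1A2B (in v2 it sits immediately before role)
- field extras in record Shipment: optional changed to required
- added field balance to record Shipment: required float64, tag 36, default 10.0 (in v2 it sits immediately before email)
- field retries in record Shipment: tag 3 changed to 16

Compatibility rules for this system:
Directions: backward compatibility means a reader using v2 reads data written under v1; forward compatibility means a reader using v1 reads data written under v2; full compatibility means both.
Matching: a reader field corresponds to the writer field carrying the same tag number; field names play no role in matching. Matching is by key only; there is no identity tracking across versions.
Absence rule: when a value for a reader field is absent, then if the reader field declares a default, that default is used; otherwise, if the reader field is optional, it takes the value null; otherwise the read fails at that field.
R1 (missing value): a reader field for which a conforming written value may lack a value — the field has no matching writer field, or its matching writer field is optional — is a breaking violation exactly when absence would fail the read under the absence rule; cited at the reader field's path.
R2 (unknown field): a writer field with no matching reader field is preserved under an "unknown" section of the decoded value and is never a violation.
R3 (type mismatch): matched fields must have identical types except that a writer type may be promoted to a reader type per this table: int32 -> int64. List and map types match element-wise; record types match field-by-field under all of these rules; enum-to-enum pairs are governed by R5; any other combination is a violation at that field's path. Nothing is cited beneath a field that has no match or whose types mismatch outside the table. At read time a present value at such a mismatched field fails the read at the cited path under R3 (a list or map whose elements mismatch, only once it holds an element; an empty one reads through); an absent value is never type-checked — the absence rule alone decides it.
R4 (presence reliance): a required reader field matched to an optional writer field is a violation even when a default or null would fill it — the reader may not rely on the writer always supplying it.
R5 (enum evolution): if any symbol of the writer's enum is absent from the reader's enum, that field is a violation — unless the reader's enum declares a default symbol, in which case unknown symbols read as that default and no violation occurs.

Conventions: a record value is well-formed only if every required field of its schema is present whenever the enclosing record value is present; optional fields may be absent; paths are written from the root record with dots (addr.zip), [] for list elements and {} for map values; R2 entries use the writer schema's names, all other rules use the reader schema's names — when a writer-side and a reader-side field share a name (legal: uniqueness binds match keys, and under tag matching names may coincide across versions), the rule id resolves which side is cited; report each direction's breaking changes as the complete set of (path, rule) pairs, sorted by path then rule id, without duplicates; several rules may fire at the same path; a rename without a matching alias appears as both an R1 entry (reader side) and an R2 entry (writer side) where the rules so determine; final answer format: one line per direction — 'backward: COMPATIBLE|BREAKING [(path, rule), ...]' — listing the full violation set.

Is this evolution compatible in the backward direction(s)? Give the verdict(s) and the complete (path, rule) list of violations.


each type pair in Shipment: writer, then reader
backward analysis of Shipment with v2 as reader and v1 as writer:
  no writer field matches reader blob
  role: paired with writer role (Priority -> Priority; writer required)
  extras: paired with writer extras (list<float32> -> list<float32>; writer optional)
  meta: paired with writer meta (Address -> Address; writer required)
  no writer field matches reader retries
  checksum: paired with writer checksum (bytes -> bytes; writer optional)
  no writer field matches reader balance
  email: paired with writer email (string -> string; writer optional)
  retries (writer side), unknown to reader
  meta.latitude: paired with writer meta.latitude (float64 -> float64; writer required)
  meta.attempts: paired with writer meta.attempts (int32 -> int32; writer required)
  meta.version: paired with writer meta.version (int64 -> int64; writer required)
  meta.blob: paired with writer meta.blob (bytes -> bytes; writer required)
  rule R1 violated at extras
  rule R4 violated at extras
  => backward verdict for Shipment: BREAKING, 2 violation(s)
ruling out the remaining Shipment differences:
  added field balance to record Shipment: required float64, tag 36, default 10.0 (in v2 it sits immediately before email) -> no rule fires on it in Shipment's dialect; the asked verdict holds
  added field blob to record Shipment: required bytes, tag 39, default 0x1A2B (in v2 it sits immediately before role) -> no rule fires on it in Shipment's dialect; the asked verdict holds
  field retries in record Shipment: tag 3 changed to 16 -> no rule fires on it in Shipment's dialect; the asked verdict holds

backward: BREAKING [(extras, R1), (extras, R4)]


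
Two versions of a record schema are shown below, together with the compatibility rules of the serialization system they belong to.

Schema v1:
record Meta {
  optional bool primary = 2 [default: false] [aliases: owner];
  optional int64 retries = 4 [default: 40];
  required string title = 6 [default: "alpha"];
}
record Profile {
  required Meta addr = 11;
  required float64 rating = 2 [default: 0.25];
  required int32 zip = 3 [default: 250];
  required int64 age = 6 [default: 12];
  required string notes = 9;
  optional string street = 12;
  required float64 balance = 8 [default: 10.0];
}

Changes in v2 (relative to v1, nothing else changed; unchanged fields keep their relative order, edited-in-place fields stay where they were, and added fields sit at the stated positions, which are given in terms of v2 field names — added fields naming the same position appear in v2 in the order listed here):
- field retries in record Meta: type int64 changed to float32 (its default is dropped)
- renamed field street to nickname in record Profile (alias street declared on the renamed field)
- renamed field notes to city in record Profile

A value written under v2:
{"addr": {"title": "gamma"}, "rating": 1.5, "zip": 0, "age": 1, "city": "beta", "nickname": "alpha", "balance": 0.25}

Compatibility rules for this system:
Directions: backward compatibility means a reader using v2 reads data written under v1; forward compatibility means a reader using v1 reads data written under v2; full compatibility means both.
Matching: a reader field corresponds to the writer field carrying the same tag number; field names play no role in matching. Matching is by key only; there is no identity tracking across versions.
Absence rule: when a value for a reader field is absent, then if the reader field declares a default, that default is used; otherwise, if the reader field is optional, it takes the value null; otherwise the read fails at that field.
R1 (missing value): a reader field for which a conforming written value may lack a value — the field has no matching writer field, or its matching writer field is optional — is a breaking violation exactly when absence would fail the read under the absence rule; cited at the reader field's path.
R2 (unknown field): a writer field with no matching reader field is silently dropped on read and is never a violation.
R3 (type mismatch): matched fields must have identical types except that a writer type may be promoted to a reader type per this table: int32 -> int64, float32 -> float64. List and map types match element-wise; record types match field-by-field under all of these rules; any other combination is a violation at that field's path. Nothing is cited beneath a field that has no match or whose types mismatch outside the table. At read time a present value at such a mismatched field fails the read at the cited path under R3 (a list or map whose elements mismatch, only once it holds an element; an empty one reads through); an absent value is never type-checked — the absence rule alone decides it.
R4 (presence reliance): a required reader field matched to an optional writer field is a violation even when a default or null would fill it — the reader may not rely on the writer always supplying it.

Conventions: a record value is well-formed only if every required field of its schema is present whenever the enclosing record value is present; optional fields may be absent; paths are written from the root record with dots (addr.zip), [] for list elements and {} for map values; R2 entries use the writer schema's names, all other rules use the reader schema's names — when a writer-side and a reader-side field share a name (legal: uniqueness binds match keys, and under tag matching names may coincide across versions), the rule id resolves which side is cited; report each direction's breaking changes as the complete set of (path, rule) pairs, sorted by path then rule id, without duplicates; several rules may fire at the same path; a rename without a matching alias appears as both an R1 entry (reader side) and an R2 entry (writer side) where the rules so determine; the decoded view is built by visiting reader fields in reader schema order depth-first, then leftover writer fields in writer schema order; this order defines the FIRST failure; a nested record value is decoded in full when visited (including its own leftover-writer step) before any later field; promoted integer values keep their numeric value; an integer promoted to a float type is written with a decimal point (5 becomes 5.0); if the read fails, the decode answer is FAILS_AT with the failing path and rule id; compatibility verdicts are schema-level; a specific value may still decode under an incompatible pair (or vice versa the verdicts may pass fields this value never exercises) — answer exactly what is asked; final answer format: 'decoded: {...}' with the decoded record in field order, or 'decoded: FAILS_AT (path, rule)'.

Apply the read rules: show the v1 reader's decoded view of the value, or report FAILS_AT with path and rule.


the writer's type comes first in each Profile pair
migrating the Profile value to v1:
  addr.primary := false (absent -> default)
  addr.retries := 40 (absent -> default)
  addr.title := "gamma"
  rating := 1.5
  zip := 0
  age := 1
  notes := "beta" (from writer city)
  street := "alpha" (from writer nickname)
  balance := 0.25
  => decoded: {"addr": {"primary": false, "retries": 40, "title": "gamma"}, "rating": 1.5, "zip": 0, "age": 1, "notes": "beta", "street": "alpha", "balance": 0.25}
remaining Profile differences; none change what is asked:
  field retries in record Meta: type int64 changed to float32 (its default is dropped) -> a verdict-level change on Profile — the shown value reads the same
  renamed field street to nickname in record Profile (alias street declared on the renamed field) -> inert under this dialect — no rule fires on Profile and the result does not move
  renamed field notes to city in record Profile -> inert under this dialect — no rule fires on Profile and the result does not move

decoded: {"addr": {"primary": false, "retries": 40, "title": "gamma"}, "rating": 1.5, "zip": 0, "age": 1, "notes": "beta", "street": "alpha", "balance": 0.25}


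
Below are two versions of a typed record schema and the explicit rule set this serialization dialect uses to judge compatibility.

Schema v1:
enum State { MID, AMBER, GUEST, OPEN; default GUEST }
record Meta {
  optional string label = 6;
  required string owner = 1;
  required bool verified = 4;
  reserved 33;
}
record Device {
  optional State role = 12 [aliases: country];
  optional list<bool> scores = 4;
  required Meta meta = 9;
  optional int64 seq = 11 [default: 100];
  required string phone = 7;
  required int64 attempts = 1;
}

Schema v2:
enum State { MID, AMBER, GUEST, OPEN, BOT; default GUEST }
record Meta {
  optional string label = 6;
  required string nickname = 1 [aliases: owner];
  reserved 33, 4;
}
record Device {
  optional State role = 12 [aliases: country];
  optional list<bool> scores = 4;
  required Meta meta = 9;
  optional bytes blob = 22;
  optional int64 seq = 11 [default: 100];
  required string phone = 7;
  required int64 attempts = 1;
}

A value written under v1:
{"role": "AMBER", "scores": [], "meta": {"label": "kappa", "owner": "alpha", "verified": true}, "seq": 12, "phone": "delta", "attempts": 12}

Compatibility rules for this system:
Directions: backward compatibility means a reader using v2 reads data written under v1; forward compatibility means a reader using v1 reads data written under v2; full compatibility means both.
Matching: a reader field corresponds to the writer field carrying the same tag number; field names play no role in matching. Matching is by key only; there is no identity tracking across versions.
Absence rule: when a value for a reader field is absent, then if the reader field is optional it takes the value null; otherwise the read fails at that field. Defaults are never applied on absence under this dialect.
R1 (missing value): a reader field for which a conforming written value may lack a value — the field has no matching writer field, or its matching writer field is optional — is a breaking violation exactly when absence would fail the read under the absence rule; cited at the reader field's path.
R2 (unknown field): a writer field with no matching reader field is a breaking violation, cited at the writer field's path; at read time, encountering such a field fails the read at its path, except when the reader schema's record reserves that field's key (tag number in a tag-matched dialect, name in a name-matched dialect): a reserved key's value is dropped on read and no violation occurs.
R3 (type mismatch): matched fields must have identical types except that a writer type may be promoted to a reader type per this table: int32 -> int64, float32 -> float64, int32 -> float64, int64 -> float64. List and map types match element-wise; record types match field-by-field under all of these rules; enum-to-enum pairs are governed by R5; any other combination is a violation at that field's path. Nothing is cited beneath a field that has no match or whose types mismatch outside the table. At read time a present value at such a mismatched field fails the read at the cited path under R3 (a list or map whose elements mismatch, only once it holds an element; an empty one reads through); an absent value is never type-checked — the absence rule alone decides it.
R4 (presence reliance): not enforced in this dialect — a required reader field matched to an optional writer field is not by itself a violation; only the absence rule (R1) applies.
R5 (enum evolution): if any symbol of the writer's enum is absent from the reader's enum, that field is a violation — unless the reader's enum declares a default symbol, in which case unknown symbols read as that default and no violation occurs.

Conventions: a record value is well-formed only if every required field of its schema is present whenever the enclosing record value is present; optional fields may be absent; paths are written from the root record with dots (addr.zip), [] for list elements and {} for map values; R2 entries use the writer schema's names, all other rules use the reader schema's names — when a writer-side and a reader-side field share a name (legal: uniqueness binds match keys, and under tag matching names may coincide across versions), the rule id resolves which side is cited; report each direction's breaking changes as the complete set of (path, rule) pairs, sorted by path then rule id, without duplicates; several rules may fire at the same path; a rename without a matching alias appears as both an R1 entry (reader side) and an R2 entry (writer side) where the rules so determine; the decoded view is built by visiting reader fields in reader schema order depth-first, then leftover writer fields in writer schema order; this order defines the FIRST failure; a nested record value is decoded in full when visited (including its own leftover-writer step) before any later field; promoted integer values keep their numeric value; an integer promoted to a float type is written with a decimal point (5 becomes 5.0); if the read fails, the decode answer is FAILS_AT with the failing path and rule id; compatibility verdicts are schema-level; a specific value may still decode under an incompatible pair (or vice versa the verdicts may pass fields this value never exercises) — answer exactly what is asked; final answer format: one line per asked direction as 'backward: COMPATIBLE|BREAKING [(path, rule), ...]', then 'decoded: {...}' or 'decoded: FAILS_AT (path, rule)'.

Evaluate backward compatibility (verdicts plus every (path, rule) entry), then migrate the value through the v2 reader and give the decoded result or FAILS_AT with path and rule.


backward: COMPATIBLE []; decoded: {"role": "AMBER", "scores": [], "meta": {"label": "kappa", "nickname": "alpha"}, "blob": null, "seq": 12, "phone": "delta", "attempts": 12}

the writer's type comes first in each Device pair
backward for Device (reader v2, writer v1):
  role: State -> State, writer optional; from role
  scores: list<bool> -> list<bool>, writer optional; from scores
  meta: Meta -> Meta, writer required; from meta
  blob: no writer-side match
  seq: int64 -> int64, writer optional; from seq
  phone: string -> string, writer required; from phone
  attempts: int64 -> int64, writer required; from attempts
  meta.label: string -> string, writer optional; from meta.label
  meta.nickname: string -> string, writer required; from meta.owner
  meta.verified (writer side), unknown to reader
  => backward verdict for Device: COMPATIBLE, no violations
decode walk for Device under reader schema v2:
  role := "AMBER"
  scores := []
  meta.label := "kappa"
  meta.nickname := "alpha" (from writer owner)
  writer meta.verified: reserved -> dropped
  blob := null (not supplied -> null)
  seq := 12
  phone := "delta"
  attempts := 12
  => decoded: {"role": "AMBER", "scores": [], "meta": {"label": "kappa", "nickname": "alpha"}, "blob": null, "seq": 12, "phone": "delta", "attempts": 12}
diffs on Device not affecting the asked answer:
  enum State (field role in record Device): symbol BOT added -> inert for the asked Device verdict: nothing fires


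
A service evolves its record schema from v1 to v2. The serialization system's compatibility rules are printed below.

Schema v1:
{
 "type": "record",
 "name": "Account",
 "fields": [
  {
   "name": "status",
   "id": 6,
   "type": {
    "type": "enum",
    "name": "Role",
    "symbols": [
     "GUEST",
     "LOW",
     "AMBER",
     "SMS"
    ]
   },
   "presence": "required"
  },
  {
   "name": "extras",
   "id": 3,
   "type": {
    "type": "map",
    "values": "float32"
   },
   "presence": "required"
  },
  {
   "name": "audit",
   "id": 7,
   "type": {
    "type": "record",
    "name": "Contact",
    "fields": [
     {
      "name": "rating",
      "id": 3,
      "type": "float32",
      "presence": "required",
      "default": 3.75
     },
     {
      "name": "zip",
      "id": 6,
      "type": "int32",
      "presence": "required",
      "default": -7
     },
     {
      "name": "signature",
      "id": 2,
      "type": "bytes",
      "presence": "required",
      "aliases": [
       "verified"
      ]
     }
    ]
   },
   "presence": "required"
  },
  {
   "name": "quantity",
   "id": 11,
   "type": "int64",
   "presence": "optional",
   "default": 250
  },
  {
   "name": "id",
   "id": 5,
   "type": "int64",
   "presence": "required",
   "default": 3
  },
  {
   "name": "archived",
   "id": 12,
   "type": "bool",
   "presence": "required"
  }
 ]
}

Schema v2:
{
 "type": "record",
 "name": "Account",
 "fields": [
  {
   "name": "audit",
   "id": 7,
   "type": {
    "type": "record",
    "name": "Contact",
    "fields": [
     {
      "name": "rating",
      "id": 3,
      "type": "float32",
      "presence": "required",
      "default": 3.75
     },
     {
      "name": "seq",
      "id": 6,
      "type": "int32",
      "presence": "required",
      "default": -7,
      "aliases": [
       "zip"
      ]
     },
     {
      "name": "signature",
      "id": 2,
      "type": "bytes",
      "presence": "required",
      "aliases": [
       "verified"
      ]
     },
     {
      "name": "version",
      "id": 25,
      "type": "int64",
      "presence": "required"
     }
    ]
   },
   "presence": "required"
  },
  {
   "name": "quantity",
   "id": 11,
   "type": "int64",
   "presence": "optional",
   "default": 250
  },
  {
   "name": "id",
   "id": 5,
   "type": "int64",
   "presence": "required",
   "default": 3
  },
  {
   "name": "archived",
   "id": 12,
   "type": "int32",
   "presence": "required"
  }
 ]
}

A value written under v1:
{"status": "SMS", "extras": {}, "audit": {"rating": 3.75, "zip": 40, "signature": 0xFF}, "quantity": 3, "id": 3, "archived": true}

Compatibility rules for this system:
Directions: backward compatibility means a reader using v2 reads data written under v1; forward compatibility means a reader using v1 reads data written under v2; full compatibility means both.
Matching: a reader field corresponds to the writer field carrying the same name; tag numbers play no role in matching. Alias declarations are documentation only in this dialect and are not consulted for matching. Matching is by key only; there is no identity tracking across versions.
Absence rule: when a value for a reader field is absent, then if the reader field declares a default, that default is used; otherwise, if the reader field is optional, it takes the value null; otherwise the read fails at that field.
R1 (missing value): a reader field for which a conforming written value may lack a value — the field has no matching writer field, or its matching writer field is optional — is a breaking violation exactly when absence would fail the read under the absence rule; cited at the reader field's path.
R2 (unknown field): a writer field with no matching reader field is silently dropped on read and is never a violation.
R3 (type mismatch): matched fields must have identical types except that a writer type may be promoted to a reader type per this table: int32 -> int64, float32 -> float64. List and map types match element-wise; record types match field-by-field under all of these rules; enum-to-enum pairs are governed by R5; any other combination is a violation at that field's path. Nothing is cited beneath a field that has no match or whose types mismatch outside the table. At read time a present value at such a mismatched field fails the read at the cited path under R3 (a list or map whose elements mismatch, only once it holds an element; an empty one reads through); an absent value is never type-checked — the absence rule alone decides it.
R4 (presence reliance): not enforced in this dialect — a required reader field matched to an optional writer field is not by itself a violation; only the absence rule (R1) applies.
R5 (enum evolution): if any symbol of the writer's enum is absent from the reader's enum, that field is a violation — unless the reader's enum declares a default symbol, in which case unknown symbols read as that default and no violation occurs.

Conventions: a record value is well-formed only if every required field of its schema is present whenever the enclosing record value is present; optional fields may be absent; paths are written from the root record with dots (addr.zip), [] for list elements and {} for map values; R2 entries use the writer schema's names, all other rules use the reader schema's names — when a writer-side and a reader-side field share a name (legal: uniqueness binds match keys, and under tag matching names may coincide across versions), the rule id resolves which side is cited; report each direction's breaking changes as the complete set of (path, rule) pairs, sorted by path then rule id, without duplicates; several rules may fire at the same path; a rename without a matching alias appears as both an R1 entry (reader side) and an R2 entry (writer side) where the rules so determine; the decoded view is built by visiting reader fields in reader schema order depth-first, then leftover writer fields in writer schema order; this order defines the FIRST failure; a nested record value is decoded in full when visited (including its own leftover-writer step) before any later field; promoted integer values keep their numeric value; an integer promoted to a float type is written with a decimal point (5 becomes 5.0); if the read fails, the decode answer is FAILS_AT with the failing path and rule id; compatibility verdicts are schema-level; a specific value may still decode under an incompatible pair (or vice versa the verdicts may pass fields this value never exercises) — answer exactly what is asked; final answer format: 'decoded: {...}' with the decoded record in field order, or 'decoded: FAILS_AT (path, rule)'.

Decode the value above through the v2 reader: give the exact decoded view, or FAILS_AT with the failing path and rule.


each type pair in Account: writer, then reader
migrating the Account value to v2:
  audit.rating := 3.75
  audit.seq := -7 (absent -> default)
  audit.signature := 0xFF
  read fails at audit.version under R1 (no fill)
  => FAILS_AT (audit.version, R1)
the other Account changes do not affect what is asked:
  removed field extras from record Account -> shifts the Account verdicts, not this decode
  renamed field zip to seq in record Contact (alias zip declared on the renamed field) -> no rule fires on it and the decoded Account view is identical with or without it
  field archived in record Account: type bool changed to int32 -> shifts the Account verdicts, not this decode
  removed field status from record Account -> shifts the Account verdicts, not this decode

decoded: FAILS_AT (audit.version, R1)


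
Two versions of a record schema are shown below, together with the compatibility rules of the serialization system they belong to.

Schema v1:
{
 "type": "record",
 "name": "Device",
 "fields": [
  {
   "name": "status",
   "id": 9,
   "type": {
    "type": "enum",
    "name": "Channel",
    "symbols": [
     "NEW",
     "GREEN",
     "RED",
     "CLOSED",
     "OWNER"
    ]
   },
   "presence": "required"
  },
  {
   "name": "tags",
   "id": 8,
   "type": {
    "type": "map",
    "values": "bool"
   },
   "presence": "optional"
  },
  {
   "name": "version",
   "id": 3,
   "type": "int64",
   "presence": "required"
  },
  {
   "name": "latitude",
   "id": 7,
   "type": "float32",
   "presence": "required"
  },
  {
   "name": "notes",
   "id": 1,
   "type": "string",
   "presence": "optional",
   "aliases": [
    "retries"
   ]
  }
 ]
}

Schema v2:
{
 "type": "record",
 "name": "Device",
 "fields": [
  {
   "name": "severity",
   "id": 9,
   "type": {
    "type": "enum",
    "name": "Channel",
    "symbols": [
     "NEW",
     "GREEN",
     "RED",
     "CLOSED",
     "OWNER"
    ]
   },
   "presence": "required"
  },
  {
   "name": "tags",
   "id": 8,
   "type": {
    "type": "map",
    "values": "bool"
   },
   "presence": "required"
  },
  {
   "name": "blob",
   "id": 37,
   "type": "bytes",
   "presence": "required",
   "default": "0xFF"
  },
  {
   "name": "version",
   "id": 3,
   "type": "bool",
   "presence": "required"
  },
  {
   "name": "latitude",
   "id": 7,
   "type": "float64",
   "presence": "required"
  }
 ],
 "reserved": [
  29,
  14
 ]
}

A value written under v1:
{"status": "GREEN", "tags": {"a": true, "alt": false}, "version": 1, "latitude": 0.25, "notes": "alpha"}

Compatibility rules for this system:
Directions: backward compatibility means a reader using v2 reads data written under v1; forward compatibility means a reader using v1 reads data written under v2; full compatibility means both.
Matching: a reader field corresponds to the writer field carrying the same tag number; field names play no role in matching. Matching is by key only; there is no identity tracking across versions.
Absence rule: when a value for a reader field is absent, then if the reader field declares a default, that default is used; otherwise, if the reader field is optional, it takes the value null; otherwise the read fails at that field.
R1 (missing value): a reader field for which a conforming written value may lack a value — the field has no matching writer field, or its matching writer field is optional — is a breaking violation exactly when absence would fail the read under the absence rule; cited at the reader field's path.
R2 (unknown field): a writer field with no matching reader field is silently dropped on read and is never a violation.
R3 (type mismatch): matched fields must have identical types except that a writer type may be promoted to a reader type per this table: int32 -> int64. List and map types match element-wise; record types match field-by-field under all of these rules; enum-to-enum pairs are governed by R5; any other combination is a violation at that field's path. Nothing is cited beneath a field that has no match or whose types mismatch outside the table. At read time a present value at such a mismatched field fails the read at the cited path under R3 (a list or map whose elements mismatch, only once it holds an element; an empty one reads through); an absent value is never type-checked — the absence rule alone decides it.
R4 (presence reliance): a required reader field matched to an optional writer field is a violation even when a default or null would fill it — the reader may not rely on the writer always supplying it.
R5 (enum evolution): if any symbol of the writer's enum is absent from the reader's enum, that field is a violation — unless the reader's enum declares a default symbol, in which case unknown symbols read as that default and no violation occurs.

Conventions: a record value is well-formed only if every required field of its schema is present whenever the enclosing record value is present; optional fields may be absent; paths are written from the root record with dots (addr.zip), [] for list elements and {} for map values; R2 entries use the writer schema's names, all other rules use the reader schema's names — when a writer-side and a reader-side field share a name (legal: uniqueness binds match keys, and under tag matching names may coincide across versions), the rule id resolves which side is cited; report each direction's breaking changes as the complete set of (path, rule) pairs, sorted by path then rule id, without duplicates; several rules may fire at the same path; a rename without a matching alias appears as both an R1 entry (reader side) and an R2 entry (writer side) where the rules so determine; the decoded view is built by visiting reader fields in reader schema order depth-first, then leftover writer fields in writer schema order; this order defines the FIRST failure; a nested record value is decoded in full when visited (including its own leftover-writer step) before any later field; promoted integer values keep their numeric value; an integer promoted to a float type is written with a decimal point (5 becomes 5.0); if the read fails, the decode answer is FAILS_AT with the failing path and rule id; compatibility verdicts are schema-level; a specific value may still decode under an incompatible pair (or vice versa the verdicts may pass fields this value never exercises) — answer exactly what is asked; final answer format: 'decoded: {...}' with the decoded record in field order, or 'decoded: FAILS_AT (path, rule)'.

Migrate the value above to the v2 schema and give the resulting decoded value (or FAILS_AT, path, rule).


decoded: FAILS_AT (version, R3)

arrows below run writer -> reader for Device
migrating the Device value to v2:
  severity := "GREEN" (from writer status)
  tags := {"a": true, "alt": false}
  blob := 0xFF (no value, default fills)
  read fails at version under R3
  => FAILS_AT (version, R3)
ruling out the remaining Device differences:
  field latitude in record Device: type float32 changed to float64 -> schema-level compatibility only; this Device value's decode is unchanged
  renamed field status to severity in record Device -> no rule fires on it and the decoded Device view is identical with or without it
  field tags in record Device: optional changed to required -> schema-level compatibility only; this Device value's decode is unchanged
  removed field notes from record Device -> no rule fires on it and the decoded Device view is identical with or without it
  added field blob to record Device: required bytes, tag 37, default 0xFF (in v2 it sits immediately before version) -> no rule fires on it and the decoded Device view is identical with or without it
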